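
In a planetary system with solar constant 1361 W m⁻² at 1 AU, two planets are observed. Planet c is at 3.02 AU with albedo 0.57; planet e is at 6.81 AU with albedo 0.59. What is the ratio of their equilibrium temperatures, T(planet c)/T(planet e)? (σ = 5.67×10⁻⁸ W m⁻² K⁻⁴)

T_eq = [S₀(1−A)/(4σd²)]^(1/4), so T ∝ (1−A)^(1/4) / √d.
T₁ = [1361×0.43/(4×5.67×10⁻⁸×3.02²)]^(1/4) = 129.69 K.
T₂ = [1361×0.41/(4×5.67×10⁻⁸×6.81²)]^(1/4) = 85.34 K.

T₁/T₂ ≈ 1.520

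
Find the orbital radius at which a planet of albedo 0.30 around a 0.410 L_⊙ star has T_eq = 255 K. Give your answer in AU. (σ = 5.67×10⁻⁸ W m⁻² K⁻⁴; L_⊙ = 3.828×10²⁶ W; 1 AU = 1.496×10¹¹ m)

d ≈ 0.638 AU

L = 0.410 × 3.828×10²⁶ = 1.57×10²⁶ W.
From T_eq⁴ = L(1−A)/(16πσd²): d = √[L(1−A)/(16πσT_eq⁴)].
d = √[1.57×10²⁶ × 0.70 / (16π × 5.67×10⁻⁸ × (255)⁴)] = 9.55×10¹⁰ m = 0.638 AU.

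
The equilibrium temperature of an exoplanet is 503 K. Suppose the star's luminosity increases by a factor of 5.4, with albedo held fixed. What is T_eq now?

T_eq ≈ 767 K

T_eq ∝ L^(1/4) · d^(−1/2).
T′ = 503 × 5.4^(1/4) = 767 K.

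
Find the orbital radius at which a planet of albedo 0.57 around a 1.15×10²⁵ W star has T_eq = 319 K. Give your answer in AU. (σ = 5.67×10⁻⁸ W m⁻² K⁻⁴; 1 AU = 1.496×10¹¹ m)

d ≈ 0.0865 AU

From T_eq⁴ = L(1−A)/(16πσd²): d = √[L(1−A)/(16πσT_eq⁴)].
d = √[1.15×10²⁵ × 0.43 / (16π × 5.67×10⁻⁸ × (319)⁴)] = 1.29×10¹⁰ m = 0.0865 AU.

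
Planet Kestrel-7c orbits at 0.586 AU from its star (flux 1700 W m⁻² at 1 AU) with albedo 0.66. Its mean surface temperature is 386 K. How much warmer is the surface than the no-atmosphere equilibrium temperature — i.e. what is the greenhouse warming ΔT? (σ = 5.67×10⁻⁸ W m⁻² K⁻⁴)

ΔT ≈ 92.5 K

S = 1700/0.586² = 4951 W m⁻².
T_eq = [S(1−A)/(4σ)]^(1/4) = [4951×0.34/(4×5.67×10⁻⁸)]^(1/4) = 293.5 K.
ΔT = T_surf − T_eq = 386 − 293.5.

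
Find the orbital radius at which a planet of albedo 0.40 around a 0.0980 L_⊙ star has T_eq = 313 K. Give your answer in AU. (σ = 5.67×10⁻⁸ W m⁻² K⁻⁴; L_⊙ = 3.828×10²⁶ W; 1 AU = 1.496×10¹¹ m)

d ≈ 0.192 AU

L = 0.0980 × 3.828×10²⁶ = 3.75×10²⁵ W.
From T_eq⁴ = L(1−A)/(16πσd²): d = √[L(1−A)/(16πσT_eq⁴)].
d = √[3.75×10²⁵ × 0.60 / (16π × 5.67×10⁻⁸ × (313)⁴)] = 2.87×10¹⁰ m = 0.192 AU.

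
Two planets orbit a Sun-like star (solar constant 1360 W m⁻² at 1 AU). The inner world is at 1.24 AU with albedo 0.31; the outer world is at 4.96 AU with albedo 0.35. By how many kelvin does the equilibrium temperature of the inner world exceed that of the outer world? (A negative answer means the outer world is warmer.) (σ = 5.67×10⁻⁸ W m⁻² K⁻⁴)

ΔT ≈ 115.6 K

T_eq = [S₀(1−A)/(4σd²)]^(1/4), so T ∝ (1−A)^(1/4) / √d.
T₁ = [1360×0.69/(4×5.67×10⁻⁸×1.24²)]^(1/4) = 227.76 K.
T₂ = [1360×0.65/(4×5.67×10⁻⁸×4.96²)]^(1/4) = 112.19 K.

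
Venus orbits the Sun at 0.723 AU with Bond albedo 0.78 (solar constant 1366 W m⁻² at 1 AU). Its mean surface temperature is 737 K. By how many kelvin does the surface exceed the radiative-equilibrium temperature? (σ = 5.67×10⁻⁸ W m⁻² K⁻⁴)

S = 1366/0.723² = 2613 W m⁻².
T_eq = [S(1−A)/(4σ)]^(1/4) = [2613×0.22/(4×5.67×10⁻⁸)]^(1/4) = 224.4 K.
ΔT = T_surf − T_eq = 737 − 224.4.

ΔT ≈ 512.6 K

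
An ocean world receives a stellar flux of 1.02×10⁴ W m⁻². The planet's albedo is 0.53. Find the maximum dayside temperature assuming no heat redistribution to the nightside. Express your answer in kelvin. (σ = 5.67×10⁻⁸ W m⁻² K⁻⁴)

With no redistribution each surface element balances locally: S(1−A) = σT⁴.
T = [1.02×10⁴ × 0.47 / 5.67×10⁻⁸]^(1/4) = (8.46×10¹⁰)^(1/4) = 539 K.

T_ss ≈ 539 K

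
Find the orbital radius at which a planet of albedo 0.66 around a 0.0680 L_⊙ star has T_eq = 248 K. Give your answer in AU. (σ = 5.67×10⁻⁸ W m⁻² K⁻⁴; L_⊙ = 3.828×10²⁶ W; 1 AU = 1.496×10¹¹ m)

L = 0.0680 × 3.828×10²⁶ = 2.60×10²⁵ W.
From T_eq⁴ = L(1−A)/(16πσd²): d = √[L(1−A)/(16πσT_eq⁴)].
d = √[2.60×10²⁵ × 0.34 / (16π × 5.67×10⁻⁸ × (248)⁴)] = 2.87×10¹⁰ m = 0.192 AU.

d ≈ 0.192 AU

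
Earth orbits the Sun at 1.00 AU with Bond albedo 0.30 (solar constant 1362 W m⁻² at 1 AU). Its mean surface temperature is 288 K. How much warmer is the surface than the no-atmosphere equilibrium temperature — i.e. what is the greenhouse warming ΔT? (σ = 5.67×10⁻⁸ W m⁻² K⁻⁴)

ΔT ≈ 33.4 K

S = 1362/1.00² = 1362 W m⁻².
T_eq = [S(1−A)/(4σ)]^(1/4) = [1362×0.70/(4×5.67×10⁻⁸)]^(1/4) = 254.6 K.
ΔT = T_surf − T_eq = 288 − 254.6.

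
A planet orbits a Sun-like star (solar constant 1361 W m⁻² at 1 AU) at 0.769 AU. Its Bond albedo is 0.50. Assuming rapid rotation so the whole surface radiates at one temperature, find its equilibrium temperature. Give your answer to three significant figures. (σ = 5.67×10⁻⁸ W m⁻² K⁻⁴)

Flux at 0.769 AU: S = 1361/0.769² = 2300 W m⁻².
Energy balance: absorbed = emitted ⇒ πR²·S(1−A) = 4πR²·σT_eq⁴, so T_eq⁴ = S(1−A)/(4σ).
T_eq = [2300 × 0.50 / (4 × 5.67×10⁻⁸)]^(1/4) = (5.07×10⁹)^(1/4) = 267 K.

T_eq ≈ 267 K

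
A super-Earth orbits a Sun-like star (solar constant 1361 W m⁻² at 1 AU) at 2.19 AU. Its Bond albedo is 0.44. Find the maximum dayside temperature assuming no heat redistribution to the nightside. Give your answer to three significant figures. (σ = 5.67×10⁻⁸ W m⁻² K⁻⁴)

T_ss ≈ 230 K

Flux at 2.19 AU: S = 1361/2.19² = 284 W m⁻².
With no redistribution each surface element balances locally: S(1−A) = σT⁴.
T = [284 × 0.56 / 5.67×10⁻⁸]^(1/4) = (2.80×10⁹)^(1/4) = 230 K.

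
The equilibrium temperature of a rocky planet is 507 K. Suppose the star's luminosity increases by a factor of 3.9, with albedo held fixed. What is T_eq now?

T_eq ∝ L^(1/4) · d^(−1/2).
T′ = 507 × 3.9^(1/4) = 712 K.

T_eq ≈ 712 K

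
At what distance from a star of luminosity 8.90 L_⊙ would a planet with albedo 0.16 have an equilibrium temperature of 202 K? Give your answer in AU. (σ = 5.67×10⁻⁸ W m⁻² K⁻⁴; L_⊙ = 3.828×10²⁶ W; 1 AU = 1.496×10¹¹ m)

L = 8.90 × 3.828×10²⁶ = 3.41×10²⁷ W.
From T_eq⁴ = L(1−A)/(16πσd²): d = √[L(1−A)/(16πσT_eq⁴)].
d = √[3.41×10²⁷ × 0.84 / (16π × 5.67×10⁻⁸ × (202)⁴)] = 7.77×10¹¹ m = 5.19 AU.

d ≈ 5.19 AU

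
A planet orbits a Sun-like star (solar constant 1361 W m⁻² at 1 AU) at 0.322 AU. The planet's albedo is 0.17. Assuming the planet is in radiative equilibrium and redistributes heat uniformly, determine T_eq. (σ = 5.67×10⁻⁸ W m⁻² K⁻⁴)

Flux at 0.322 AU: S = 1361/0.322² = 1.31×10⁴ W m⁻².
Energy balance: absorbed = emitted ⇒ πR²·S(1−A) = 4πR²·σT_eq⁴, so T_eq⁴ = S(1−A)/(4σ).
T_eq = [1.31×10⁴ × 0.83 / (4 × 5.67×10⁻⁸)]^(1/4) = (4.80×10¹⁰)^(1/4) = 468 K.

T_eq ≈ 468 K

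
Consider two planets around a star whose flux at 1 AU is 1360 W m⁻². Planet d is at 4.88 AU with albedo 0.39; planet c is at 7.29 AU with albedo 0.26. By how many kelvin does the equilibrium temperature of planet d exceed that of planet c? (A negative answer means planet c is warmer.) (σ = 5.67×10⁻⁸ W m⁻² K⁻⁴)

T_eq = [S₀(1−A)/(4σd²)]^(1/4), so T ∝ (1−A)^(1/4) / √d.
T₁ = [1360×0.61/(4×5.67×10⁻⁸×4.88²)]^(1/4) = 111.33 K.
T₂ = [1360×0.74/(4×5.67×10⁻⁸×7.29²)]^(1/4) = 95.59 K.

ΔT ≈ 15.7 K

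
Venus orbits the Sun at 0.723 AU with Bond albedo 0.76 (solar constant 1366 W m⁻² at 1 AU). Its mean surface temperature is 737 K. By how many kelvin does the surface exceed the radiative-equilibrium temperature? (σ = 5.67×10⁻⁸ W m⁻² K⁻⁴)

S = 1366/0.723² = 2613 W m⁻².
T_eq = [S(1−A)/(4σ)]^(1/4) = [2613×0.24/(4×5.67×10⁻⁸)]^(1/4) = 229.3 K.
ΔT = T_surf − T_eq = 737 − 229.3.

ΔT ≈ 507.7 K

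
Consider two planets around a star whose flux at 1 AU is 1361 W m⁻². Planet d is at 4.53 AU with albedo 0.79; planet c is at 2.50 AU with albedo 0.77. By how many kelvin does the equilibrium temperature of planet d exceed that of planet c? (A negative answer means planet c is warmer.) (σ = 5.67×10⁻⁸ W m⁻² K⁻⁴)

T_eq = [S₀(1−A)/(4σd²)]^(1/4), so T ∝ (1−A)^(1/4) / √d.
T₁ = [1361×0.21/(4×5.67×10⁻⁸×4.53²)]^(1/4) = 88.52 K.
T₂ = [1361×0.23/(4×5.67×10⁻⁸×2.50²)]^(1/4) = 121.90 K.

ΔT ≈ -33.4 K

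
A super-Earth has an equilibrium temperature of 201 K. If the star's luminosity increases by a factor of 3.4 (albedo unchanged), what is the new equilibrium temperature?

T_eq ∝ L^(1/4) · d^(−1/2).
T′ = 201 × 3.4^(1/4) = 273 K.

T_eq ≈ 273 K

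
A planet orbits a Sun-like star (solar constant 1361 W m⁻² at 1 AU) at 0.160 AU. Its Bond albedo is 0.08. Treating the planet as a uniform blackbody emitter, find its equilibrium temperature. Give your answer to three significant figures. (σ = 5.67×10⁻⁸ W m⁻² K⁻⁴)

Flux at 0.160 AU: S = 1361/0.160² = 5.32×10⁴ W m⁻².
Energy balance: absorbed = emitted ⇒ πR²·S(1−A) = 4πR²·σT_eq⁴, so T_eq⁴ = S(1−A)/(4σ).
T_eq = [5.32×10⁴ × 0.92 / (4 × 5.67×10⁻⁸)]^(1/4) = (2.16×10¹¹)^(1/4) = 681 K.

T_eq ≈ 681 K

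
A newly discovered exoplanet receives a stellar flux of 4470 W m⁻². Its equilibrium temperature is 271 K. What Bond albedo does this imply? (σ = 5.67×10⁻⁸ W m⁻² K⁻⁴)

A ≈ 0.73

From T_eq⁴ = S(1−A)/(4σ): 1−A = 4σT_eq⁴/S.
1−A = 4 × 5.67×10⁻⁸ × (271)⁴ / 4470 = 0.274.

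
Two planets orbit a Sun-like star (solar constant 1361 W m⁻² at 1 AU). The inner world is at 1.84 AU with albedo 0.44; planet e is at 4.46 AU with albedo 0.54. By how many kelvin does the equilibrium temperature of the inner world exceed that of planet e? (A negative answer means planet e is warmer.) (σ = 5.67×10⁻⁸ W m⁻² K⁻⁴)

ΔT ≈ 69.0 K

T_eq = [S₀(1−A)/(4σd²)]^(1/4), so T ∝ (1−A)^(1/4) / √d.
T₁ = [1361×0.56/(4×5.67×10⁻⁸×1.84²)]^(1/4) = 177.50 K.
T₂ = [1361×0.46/(4×5.67×10⁻⁸×4.46²)]^(1/4) = 108.54 K.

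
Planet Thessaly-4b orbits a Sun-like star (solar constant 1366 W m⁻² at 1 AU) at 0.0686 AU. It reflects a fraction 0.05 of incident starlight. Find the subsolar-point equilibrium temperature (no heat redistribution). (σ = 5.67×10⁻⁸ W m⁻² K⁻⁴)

Flux at 0.0686 AU: S = 1366/0.0686² = 2.90×10⁵ W m⁻².
At the subsolar point the surface absorbs S(1−A) and emits σT⁴ per unit area — no factor of 4, since only the local patch is in balance.
T = [2.90×10⁵ × 0.95 / 5.67×10⁻⁸]^(1/4) = (4.86×10¹²)^(1/4) = 1490 K.

T_ss ≈ 1490 K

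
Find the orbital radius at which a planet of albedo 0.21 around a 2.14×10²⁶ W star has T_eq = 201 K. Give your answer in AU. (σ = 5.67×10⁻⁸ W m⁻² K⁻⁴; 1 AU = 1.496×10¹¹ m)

d ≈ 1.27 AU

From T_eq⁴ = L(1−A)/(16πσd²): d = √[L(1−A)/(16πσT_eq⁴)].
d = √[2.14×10²⁶ × 0.79 / (16π × 5.67×10⁻⁸ × (201)⁴)] = 1.91×10¹¹ m = 1.27 AU.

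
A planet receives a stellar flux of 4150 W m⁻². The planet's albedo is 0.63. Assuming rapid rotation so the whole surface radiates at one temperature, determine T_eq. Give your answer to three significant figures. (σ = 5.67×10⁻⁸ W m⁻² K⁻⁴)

Energy balance: absorbed = emitted ⇒ πR²·S(1−A) = 4πR²·σT_eq⁴, so T_eq⁴ = S(1−A)/(4σ).
T_eq = [4150 × 0.37 / (4 × 5.67×10⁻⁸)]^(1/4) = (6.77×10⁹)^(1/4) = 287 K.

T_eq ≈ 287 K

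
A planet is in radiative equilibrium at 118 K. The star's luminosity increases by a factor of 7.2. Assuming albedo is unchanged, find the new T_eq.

T_eq ∝ L^(1/4) · d^(−1/2).
T′ = 118 × 7.2^(1/4) = 193 K.

T_eq ≈ 193 K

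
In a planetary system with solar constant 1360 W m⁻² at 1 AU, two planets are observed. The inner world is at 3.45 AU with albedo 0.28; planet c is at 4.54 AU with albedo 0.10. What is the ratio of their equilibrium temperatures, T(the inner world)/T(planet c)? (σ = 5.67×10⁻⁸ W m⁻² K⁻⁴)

T₁/T₂ ≈ 1.085

T_eq = [S₀(1−A)/(4σd²)]^(1/4), so T ∝ (1−A)^(1/4) / √d.
T₁ = [1360×0.72/(4×5.67×10⁻⁸×3.45²)]^(1/4) = 138.01 K.
T₂ = [1360×0.90/(4×5.67×10⁻⁸×4.54²)]^(1/4) = 127.21 K.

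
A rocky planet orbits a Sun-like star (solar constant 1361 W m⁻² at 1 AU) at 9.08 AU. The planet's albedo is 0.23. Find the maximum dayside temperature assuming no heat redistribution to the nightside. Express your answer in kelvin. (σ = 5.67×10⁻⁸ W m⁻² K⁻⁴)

Flux at 9.08 AU: S = 1361/9.08² = 16.5 W m⁻².
With no redistribution each surface element balances locally: S(1−A) = σT⁴.
T = [16.5 × 0.77 / 5.67×10⁻⁸]^(1/4) = (2.24×10⁸)^(1/4) = 122 K.

T_ss ≈ 122 K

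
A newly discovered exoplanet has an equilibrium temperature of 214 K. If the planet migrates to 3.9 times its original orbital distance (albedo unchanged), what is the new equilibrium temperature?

T_eq ≈ 108 K

T_eq ∝ L^(1/4) · d^(−1/2).
T′ = 214 / 3.9^(1/2) = 108 K.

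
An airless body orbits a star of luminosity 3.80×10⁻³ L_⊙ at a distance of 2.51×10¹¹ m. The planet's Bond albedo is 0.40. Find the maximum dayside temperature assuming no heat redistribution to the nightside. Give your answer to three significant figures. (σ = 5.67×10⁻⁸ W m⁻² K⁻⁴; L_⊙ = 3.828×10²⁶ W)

L = 3.80×10⁻³ × 3.828×10²⁶ = 1.45×10²⁴ W.
Flux: S = L/(4πd²) = 1.45×10²⁴/(4π×(2.51×10¹¹)²) = 1.84 W m⁻².
With no redistribution each surface element balances locally: S(1−A) = σT⁴.
T = [1.84 × 0.60 / 5.67×10⁻⁸]^(1/4) = (1.94×10⁷)^(1/4) = 66.4 K.

T_ss ≈ 66.4 K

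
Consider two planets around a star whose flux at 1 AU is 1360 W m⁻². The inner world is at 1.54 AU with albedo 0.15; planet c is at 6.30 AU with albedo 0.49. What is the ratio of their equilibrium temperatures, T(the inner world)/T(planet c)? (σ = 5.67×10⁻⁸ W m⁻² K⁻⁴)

T₁/T₂ ≈ 2.298

T_eq = [S₀(1−A)/(4σd²)]^(1/4), so T ∝ (1−A)^(1/4) / √d.
T₁ = [1360×0.85/(4×5.67×10⁻⁸×1.54²)]^(1/4) = 215.31 K.
T₂ = [1360×0.51/(4×5.67×10⁻⁸×6.30²)]^(1/4) = 93.69 K.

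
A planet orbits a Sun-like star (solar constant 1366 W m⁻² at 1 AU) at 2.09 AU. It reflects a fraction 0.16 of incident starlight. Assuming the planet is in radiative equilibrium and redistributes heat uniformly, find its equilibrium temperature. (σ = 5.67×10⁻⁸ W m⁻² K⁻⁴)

T_eq ≈ 184 K

Flux at 2.09 AU: S = 1366/2.09² = 313 W m⁻².
Energy balance: absorbed = emitted ⇒ πR²·S(1−A) = 4πR²·σT_eq⁴, so T_eq⁴ = S(1−A)/(4σ).
T_eq = [313 × 0.84 / (4 × 5.67×10⁻⁸)]^(1/4) = (1.16×10⁹)^(1/4) = 184 K.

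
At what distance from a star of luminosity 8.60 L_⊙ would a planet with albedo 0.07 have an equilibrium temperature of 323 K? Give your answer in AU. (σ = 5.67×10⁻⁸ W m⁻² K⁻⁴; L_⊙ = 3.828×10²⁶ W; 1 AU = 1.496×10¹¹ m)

d ≈ 2.10 AU

L = 8.60 × 3.828×10²⁶ = 3.29×10²⁷ W.
From T_eq⁴ = L(1−A)/(16πσd²): d = √[L(1−A)/(16πσT_eq⁴)].
d = √[3.29×10²⁷ × 0.93 / (16π × 5.67×10⁻⁸ × (323)⁴)] = 3.14×10¹¹ m = 2.10 AU.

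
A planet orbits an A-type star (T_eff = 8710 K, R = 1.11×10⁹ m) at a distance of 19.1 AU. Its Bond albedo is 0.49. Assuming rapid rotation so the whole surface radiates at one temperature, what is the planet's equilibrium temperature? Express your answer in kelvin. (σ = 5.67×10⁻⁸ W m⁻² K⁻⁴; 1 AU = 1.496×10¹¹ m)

T_eq ≈ 103 K

d = 19.1 AU = 2.86×10¹² m.
L = 4πR_⋆²σT_⋆⁴ = 4π(1.11×10⁹)² × 5.67×10⁻⁸ × (8710)⁴ = 5.05×10²⁷ W.
S = L/(4πd²) = 49.2 W m⁻².
Energy balance: absorbed = emitted ⇒ πR²·S(1−A) = 4πR²·σT_eq⁴, so T_eq⁴ = S(1−A)/(4σ).
T_eq = [49.2 × 0.51 / (4 × 5.67×10⁻⁸)]^(1/4) = (1.11×10⁸)^(1/4) = 103 K.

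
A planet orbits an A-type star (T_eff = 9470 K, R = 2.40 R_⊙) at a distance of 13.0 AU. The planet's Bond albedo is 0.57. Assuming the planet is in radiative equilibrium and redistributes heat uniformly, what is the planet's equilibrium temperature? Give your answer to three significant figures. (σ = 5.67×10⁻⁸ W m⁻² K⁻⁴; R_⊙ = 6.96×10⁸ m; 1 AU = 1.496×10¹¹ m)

R_⋆ = 2.40 × 6.96×10⁸ = 1.67×10⁹ m.
d = 13.0 AU = 1.94×10¹² m.
L = 4πR_⋆²σT_⋆⁴ = 4π(1.67×10⁹)² × 5.67×10⁻⁸ × (9470)⁴ = 1.60×10²⁸ W.
S = L/(4πd²) = 336 W m⁻².
Energy balance: absorbed = emitted ⇒ πR²·S(1−A) = 4πR²·σT_eq⁴, so T_eq⁴ = S(1−A)/(4σ).
T_eq = [336 × 0.43 / (4 × 5.67×10⁻⁸)]^(1/4) = (6.38×10⁸)^(1/4) = 159 K.

T_eq ≈ 159 K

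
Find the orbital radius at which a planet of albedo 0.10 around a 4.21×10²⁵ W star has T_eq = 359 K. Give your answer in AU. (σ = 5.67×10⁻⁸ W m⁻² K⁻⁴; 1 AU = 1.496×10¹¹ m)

From T_eq⁴ = L(1−A)/(16πσd²): d = √[L(1−A)/(16πσT_eq⁴)].
d = √[4.21×10²⁵ × 0.90 / (16π × 5.67×10⁻⁸ × (359)⁴)] = 2.83×10¹⁰ m = 0.189 AU.

d ≈ 0.189 AU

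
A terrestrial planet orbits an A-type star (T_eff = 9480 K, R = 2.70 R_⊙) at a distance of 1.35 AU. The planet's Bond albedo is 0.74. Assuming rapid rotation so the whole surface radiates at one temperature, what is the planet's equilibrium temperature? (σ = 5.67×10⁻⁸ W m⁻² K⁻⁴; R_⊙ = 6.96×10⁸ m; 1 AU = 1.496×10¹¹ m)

R_⋆ = 2.70 × 6.96×10⁸ = 1.88×10⁹ m.
d = 1.35 AU = 2.02×10¹¹ m.
L = 4πR_⋆²σT_⋆⁴ = 4π(1.88×10⁹)² × 5.67×10⁻⁸ × (9480)⁴ = 2.03×10²⁸ W.
S = L/(4πd²) = 3.96×10⁴ W m⁻².
Energy balance: absorbed = emitted ⇒ πR²·S(1−A) = 4πR²·σT_eq⁴, so T_eq⁴ = S(1−A)/(4σ).
T_eq = [3.96×10⁴ × 0.26 / (4 × 5.67×10⁻⁸)]^(1/4) = (4.55×10¹⁰)^(1/4) = 462 K.

T_eq ≈ 462 K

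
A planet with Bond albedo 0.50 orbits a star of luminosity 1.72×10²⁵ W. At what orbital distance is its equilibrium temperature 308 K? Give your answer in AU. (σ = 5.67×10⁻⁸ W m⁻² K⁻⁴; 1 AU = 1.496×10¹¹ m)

d ≈ 0.122 AU

From T_eq⁴ = L(1−A)/(16πσd²): d = √[L(1−A)/(16πσT_eq⁴)].
d = √[1.72×10²⁵ × 0.50 / (16π × 5.67×10⁻⁸ × (308)⁴)] = 1.83×10¹⁰ m = 0.122 AU.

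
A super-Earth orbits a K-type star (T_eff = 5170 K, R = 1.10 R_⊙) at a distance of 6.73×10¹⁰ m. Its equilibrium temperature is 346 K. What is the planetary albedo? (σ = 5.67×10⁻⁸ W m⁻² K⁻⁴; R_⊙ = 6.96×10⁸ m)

A ≈ 0.38

R_⋆ = 1.10 × 6.96×10⁸ = 7.66×10⁸ m.
L = 4πR_⋆²σT_⋆⁴ = 4π(7.66×10⁸)² × 5.67×10⁻⁸ × (5170)⁴ = 2.98×10²⁶ W.
S = L/(4πd²) = 5240 W m⁻².
From T_eq⁴ = S(1−A)/(4σ): 1−A = 4σT_eq⁴/S.
1−A = 4 × 5.67×10⁻⁸ × (346)⁴ / 5240 = 0.620.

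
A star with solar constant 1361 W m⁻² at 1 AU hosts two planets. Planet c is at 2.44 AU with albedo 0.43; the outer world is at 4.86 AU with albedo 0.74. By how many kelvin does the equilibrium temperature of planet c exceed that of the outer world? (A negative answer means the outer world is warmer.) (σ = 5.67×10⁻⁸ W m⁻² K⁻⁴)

ΔT ≈ 64.7 K

T_eq = [S₀(1−A)/(4σd²)]^(1/4), so T ∝ (1−A)^(1/4) / √d.
T₁ = [1361×0.57/(4×5.67×10⁻⁸×2.44²)]^(1/4) = 154.82 K.
T₂ = [1361×0.26/(4×5.67×10⁻⁸×4.86²)]^(1/4) = 90.15 K.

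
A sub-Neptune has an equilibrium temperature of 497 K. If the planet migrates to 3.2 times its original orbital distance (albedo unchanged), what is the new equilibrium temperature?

T_eq ≈ 278 K

T_eq ∝ L^(1/4) · d^(−1/2).
T′ = 497 / 3.2^(1/2) = 278 K.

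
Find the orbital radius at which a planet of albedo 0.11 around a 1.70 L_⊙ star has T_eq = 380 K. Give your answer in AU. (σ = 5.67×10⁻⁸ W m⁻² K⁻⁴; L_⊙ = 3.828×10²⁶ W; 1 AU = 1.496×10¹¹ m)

d ≈ 0.660 AU

L = 1.70 × 3.828×10²⁶ = 6.51×10²⁶ W.
From T_eq⁴ = L(1−A)/(16πσd²): d = √[L(1−A)/(16πσT_eq⁴)].
d = √[6.51×10²⁶ × 0.89 / (16π × 5.67×10⁻⁸ × (380)⁴)] = 9.87×10¹⁰ m = 0.660 AU.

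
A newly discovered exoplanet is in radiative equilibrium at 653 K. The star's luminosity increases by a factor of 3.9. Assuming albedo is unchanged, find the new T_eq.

T_eq ∝ L^(1/4) · d^(−1/2).
T′ = 653 × 3.9^(1/4) = 918 K.

T_eq ≈ 918 K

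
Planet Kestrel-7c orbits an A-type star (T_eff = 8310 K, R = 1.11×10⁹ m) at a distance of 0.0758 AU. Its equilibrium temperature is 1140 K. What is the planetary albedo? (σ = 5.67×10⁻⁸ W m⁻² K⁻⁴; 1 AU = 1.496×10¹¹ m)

A ≈ 0.85

d = 0.0758 AU = 1.13×10¹⁰ m.
L = 4πR_⋆²σT_⋆⁴ = 4π(1.11×10⁹)² × 5.67×10⁻⁸ × (8310)⁴ = 4.19×10²⁷ W.
S = L/(4πd²) = 2.59×10⁶ W m⁻².
From T_eq⁴ = S(1−A)/(4σ): 1−A = 4σT_eq⁴/S.
1−A = 4 × 5.67×10⁻⁸ × (1140)⁴ / 2.59×10⁶ = 0.148.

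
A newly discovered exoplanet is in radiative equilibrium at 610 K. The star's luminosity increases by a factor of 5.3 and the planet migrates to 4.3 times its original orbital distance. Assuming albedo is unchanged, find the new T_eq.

T_eq ≈ 446 K

T_eq ∝ L^(1/4) · d^(−1/2).
T′ = 610 × 5.3^(1/4) / 4.3^(1/2) = 446 K.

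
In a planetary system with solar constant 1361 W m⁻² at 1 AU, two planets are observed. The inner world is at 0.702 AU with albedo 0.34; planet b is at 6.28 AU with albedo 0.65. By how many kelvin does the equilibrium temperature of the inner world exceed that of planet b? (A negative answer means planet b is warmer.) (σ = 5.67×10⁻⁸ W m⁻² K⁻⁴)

ΔT ≈ 214.0 K

T_eq = [S₀(1−A)/(4σd²)]^(1/4), so T ∝ (1−A)^(1/4) / √d.
T₁ = [1361×0.66/(4×5.67×10⁻⁸×0.702²)]^(1/4) = 299.41 K.
T₂ = [1361×0.35/(4×5.67×10⁻⁸×6.28²)]^(1/4) = 85.43 K.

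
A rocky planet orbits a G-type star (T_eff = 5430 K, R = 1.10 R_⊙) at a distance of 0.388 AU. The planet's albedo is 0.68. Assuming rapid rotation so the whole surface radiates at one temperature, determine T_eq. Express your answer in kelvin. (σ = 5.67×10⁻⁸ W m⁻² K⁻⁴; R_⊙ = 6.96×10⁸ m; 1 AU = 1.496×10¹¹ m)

R_⋆ = 1.10 × 6.96×10⁸ = 7.66×10⁸ m.
d = 0.388 AU = 5.80×10¹⁰ m.
L = 4πR_⋆²σT_⋆⁴ = 4π(7.66×10⁸)² × 5.67×10⁻⁸ × (5430)⁴ = 3.63×10²⁶ W.
S = L/(4πd²) = 8580 W m⁻².
Energy balance: absorbed = emitted ⇒ πR²·S(1−A) = 4πR²·σT_eq⁴, so T_eq⁴ = S(1−A)/(4σ).
T_eq = [8580 × 0.32 / (4 × 5.67×10⁻⁸)]^(1/4) = (1.21×10¹⁰)^(1/4) = 332 K.

T_eq ≈ 332 K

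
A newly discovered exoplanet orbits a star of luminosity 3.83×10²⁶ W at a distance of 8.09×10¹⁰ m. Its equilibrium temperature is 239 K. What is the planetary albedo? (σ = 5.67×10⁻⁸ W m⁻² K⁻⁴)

Flux: S = L/(4πd²) = 3.83×10²⁶/(4π×(8.09×10¹⁰)²) = 4660 W m⁻².
From T_eq⁴ = S(1−A)/(4σ): 1−A = 4σT_eq⁴/S.
1−A = 4 × 5.67×10⁻⁸ × (239)⁴ / 4660 = 0.159.

A ≈ 0.84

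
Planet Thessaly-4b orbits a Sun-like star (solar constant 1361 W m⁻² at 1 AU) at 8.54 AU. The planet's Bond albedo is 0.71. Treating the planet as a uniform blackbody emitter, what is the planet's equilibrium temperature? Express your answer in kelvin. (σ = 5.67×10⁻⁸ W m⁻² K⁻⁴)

Flux at 8.54 AU: S = 1361/8.54² = 18.7 W m⁻².
Energy balance: absorbed = emitted ⇒ πR²·S(1−A) = 4πR²·σT_eq⁴, so T_eq⁴ = S(1−A)/(4σ).
T_eq = [18.7 × 0.29 / (4 × 5.67×10⁻⁸)]^(1/4) = (2.39×10⁷)^(1/4) = 69.9 K.

T_eq ≈ 69.9 K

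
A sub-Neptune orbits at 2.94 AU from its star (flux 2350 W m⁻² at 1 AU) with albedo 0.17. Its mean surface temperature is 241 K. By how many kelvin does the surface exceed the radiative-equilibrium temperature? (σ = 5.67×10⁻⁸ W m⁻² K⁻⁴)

ΔT ≈ 63.4 K

S = 2350/2.94² = 271.9 W m⁻².
T_eq = [S(1−A)/(4σ)]^(1/4) = [271.9×0.83/(4×5.67×10⁻⁸)]^(1/4) = 177.6 K.
ΔT = T_surf − T_eq = 241 − 177.6.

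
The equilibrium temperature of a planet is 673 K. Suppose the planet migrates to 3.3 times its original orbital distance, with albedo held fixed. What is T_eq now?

T_eq ∝ L^(1/4) · d^(−1/2).
T′ = 673 / 3.3^(1/2) = 370 K.

T_eq ≈ 370 K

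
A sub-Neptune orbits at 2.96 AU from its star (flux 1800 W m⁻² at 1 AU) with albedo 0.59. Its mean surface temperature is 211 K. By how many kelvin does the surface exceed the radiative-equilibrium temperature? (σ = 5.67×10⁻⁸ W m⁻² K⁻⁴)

S = 1800/2.96² = 205.4 W m⁻².
T_eq = [S(1−A)/(4σ)]^(1/4) = [205.4×0.41/(4×5.67×10⁻⁸)]^(1/4) = 138.8 K.
ΔT = T_surf − T_eq = 211 − 138.8.

ΔT ≈ 72.2 K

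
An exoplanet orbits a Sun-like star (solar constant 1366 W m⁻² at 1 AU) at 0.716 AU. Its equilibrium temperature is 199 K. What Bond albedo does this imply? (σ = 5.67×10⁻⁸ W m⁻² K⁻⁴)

A ≈ 0.87

Flux at 0.716 AU: S = 1366/0.716² = 2660 W m⁻².
From T_eq⁴ = S(1−A)/(4σ): 1−A = 4σT_eq⁴/S.
1−A = 4 × 5.67×10⁻⁸ × (199)⁴ / 2660 = 0.133.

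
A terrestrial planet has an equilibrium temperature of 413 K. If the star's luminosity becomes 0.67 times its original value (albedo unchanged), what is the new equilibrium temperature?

T_eq ≈ 374 K

T_eq ∝ L^(1/4) · d^(−1/2).
T′ = 413 × 0.67^(1/4) = 374 K.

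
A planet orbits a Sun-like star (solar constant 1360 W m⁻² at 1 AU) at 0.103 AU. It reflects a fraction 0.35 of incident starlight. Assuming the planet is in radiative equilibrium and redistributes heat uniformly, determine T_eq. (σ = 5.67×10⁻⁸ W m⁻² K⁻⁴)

Flux at 0.103 AU: S = 1360/0.103² = 1.28×10⁵ W m⁻².
Energy balance: absorbed = emitted ⇒ πR²·S(1−A) = 4πR²·σT_eq⁴, so T_eq⁴ = S(1−A)/(4σ).
T_eq = [1.28×10⁵ × 0.65 / (4 × 5.67×10⁻⁸)]^(1/4) = (3.67×10¹¹)^(1/4) = 779 K.

T_eq ≈ 779 K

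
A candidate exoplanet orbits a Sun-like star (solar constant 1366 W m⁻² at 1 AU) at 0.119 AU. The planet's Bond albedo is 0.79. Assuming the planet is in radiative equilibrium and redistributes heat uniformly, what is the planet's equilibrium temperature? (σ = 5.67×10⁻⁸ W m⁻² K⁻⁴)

Flux at 0.119 AU: S = 1366/0.119² = 9.65×10⁴ W m⁻².
Energy balance: absorbed = emitted ⇒ πR²·S(1−A) = 4πR²·σT_eq⁴, so T_eq⁴ = S(1−A)/(4σ).
T_eq = [9.65×10⁴ × 0.21 / (4 × 5.67×10⁻⁸)]^(1/4) = (8.93×10¹⁰)^(1/4) = 547 K.

T_eq ≈ 547 K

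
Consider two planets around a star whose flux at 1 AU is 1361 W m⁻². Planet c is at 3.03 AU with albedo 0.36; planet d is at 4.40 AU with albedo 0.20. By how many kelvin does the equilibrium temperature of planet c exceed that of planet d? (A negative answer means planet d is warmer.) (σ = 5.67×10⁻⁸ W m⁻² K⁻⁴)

T_eq = [S₀(1−A)/(4σd²)]^(1/4), so T ∝ (1−A)^(1/4) / √d.
T₁ = [1361×0.64/(4×5.67×10⁻⁸×3.03²)]^(1/4) = 143.01 K.
T₂ = [1361×0.80/(4×5.67×10⁻⁸×4.40²)]^(1/4) = 125.49 K.

ΔT ≈ 17.5 K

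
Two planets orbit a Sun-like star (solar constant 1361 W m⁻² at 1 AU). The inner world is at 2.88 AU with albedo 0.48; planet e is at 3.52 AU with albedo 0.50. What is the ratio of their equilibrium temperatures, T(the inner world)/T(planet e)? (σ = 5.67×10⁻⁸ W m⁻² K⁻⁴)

T_eq = [S₀(1−A)/(4σd²)]^(1/4), so T ∝ (1−A)^(1/4) / √d.
T₁ = [1361×0.52/(4×5.67×10⁻⁸×2.88²)]^(1/4) = 139.27 K.
T₂ = [1361×0.50/(4×5.67×10⁻⁸×3.52²)]^(1/4) = 124.75 K.

T₁/T₂ ≈ 1.116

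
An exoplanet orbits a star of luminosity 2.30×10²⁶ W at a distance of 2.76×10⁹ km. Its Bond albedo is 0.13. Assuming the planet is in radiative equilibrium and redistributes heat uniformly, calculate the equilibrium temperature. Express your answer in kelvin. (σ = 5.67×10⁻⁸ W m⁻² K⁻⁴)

d = 2.76×10⁹ km = 2.76×10¹² m.
Flux: S = L/(4πd²) = 2.30×10²⁶/(4π×(2.76×10¹²)²) = 2.40 W m⁻².
Energy balance: absorbed = emitted ⇒ πR²·S(1−A) = 4πR²·σT_eq⁴, so T_eq⁴ = S(1−A)/(4σ).
T_eq = [2.40 × 0.87 / (4 × 5.67×10⁻⁸)]^(1/4) = (9.22×10⁶)^(1/4) = 55.1 K.

T_eq ≈ 55.1 K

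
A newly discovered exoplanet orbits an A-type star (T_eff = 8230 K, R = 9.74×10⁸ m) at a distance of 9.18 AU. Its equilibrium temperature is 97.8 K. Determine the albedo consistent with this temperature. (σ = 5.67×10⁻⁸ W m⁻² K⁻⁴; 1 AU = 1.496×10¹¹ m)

d = 9.18 AU = 1.37×10¹² m.
L = 4πR_⋆²σT_⋆⁴ = 4π(9.74×10⁸)² × 5.67×10⁻⁸ × (8230)⁴ = 3.10×10²⁷ W.
S = L/(4πd²) = 131 W m⁻².
From T_eq⁴ = S(1−A)/(4σ): 1−A = 4σT_eq⁴/S.
1−A = 4 × 5.67×10⁻⁸ × (97.8)⁴ / 131 = 0.159.

A ≈ 0.84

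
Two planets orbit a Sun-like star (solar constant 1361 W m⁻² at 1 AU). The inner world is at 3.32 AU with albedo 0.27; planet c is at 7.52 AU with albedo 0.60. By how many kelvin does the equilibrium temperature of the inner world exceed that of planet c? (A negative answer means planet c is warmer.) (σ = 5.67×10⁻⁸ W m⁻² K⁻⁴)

ΔT ≈ 60.5 K

T_eq = [S₀(1−A)/(4σd²)]^(1/4), so T ∝ (1−A)^(1/4) / √d.
T₁ = [1361×0.73/(4×5.67×10⁻⁸×3.32²)]^(1/4) = 141.19 K.
T₂ = [1361×0.40/(4×5.67×10⁻⁸×7.52²)]^(1/4) = 80.72 K.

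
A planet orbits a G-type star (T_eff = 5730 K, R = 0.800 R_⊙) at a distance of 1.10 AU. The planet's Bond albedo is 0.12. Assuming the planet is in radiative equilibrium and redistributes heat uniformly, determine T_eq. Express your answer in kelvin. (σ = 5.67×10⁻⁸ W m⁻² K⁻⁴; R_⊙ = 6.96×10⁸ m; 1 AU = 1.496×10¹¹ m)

T_eq ≈ 228 K

R_⋆ = 0.800 × 6.96×10⁸ = 5.57×10⁸ m.
d = 1.10 AU = 1.65×10¹¹ m.
L = 4πR_⋆²σT_⋆⁴ = 4π(5.57×10⁸)² × 5.67×10⁻⁸ × (5730)⁴ = 2.38×10²⁶ W.
S = L/(4πd²) = 700 W m⁻².
Energy balance: absorbed = emitted ⇒ πR²·S(1−A) = 4πR²·σT_eq⁴, so T_eq⁴ = S(1−A)/(4σ).
T_eq = [700 × 0.88 / (4 × 5.67×10⁻⁸)]^(1/4) = (2.72×10⁹)^(1/4) = 228 K.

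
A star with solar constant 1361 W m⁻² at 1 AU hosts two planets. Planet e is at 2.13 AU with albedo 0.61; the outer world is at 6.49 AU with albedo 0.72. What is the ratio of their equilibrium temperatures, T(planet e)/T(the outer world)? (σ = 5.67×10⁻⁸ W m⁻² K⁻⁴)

T₁/T₂ ≈ 1.896

T_eq = [S₀(1−A)/(4σd²)]^(1/4), so T ∝ (1−A)^(1/4) / √d.
T₁ = [1361×0.39/(4×5.67×10⁻⁸×2.13²)]^(1/4) = 150.71 K.
T₂ = [1361×0.28/(4×5.67×10⁻⁸×6.49²)]^(1/4) = 79.47 K.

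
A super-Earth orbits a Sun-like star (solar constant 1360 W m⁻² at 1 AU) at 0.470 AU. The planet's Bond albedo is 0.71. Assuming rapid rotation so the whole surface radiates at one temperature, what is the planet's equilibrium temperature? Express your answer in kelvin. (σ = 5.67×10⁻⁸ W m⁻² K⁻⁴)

T_eq ≈ 298 K

Flux at 0.470 AU: S = 1360/0.470² = 6160 W m⁻².
Energy balance: absorbed = emitted ⇒ πR²·S(1−A) = 4πR²·σT_eq⁴, so T_eq⁴ = S(1−A)/(4σ).
T_eq = [6160 × 0.29 / (4 × 5.67×10⁻⁸)]^(1/4) = (7.87×10⁹)^(1/4) = 298 K.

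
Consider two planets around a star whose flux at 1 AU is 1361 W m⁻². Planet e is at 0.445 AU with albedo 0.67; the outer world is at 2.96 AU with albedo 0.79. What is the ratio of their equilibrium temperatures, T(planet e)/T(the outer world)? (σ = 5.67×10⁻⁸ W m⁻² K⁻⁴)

T₁/T₂ ≈ 2.888

T_eq = [S₀(1−A)/(4σd²)]^(1/4), so T ∝ (1−A)^(1/4) / √d.
T₁ = [1361×0.33/(4×5.67×10⁻⁸×0.445²)]^(1/4) = 316.23 K.
T₂ = [1361×0.21/(4×5.67×10⁻⁸×2.96²)]^(1/4) = 109.51 K.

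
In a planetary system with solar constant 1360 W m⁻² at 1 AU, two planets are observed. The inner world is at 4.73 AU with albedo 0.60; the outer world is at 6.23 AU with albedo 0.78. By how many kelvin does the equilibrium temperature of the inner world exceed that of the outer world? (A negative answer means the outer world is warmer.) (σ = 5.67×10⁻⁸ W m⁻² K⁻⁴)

ΔT ≈ 25.4 K

T_eq = [S₀(1−A)/(4σd²)]^(1/4), so T ∝ (1−A)^(1/4) / √d.
T₁ = [1360×0.40/(4×5.67×10⁻⁸×4.73²)]^(1/4) = 101.76 K.
T₂ = [1360×0.22/(4×5.67×10⁻⁸×6.23²)]^(1/4) = 76.35 K.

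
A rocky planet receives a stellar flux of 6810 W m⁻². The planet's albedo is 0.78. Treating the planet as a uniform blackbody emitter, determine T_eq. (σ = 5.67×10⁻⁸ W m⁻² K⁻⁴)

Energy balance: absorbed = emitted ⇒ πR²·S(1−A) = 4πR²·σT_eq⁴, so T_eq⁴ = S(1−A)/(4σ).
T_eq = [6810 × 0.22 / (4 × 5.67×10⁻⁸)]^(1/4) = (6.61×10⁹)^(1/4) = 285 K.

T_eq ≈ 285 K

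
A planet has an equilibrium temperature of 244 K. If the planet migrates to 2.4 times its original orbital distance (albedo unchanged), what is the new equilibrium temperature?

T_eq ∝ L^(1/4) · d^(−1/2).
T′ = 244 / 2.4^(1/2) = 158 K.

T_eq ≈ 158 K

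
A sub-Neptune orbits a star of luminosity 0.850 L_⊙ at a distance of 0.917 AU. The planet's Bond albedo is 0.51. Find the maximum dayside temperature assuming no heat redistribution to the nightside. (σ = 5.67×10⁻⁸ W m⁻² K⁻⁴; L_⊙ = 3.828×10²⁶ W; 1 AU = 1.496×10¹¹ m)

d = 0.917 AU = 1.37×10¹¹ m.
L = 0.850 × 3.828×10²⁶ = 3.25×10²⁶ W.
Flux: S = L/(4πd²) = 3.25×10²⁶/(4π×(1.37×10¹¹)²) = 1380 W m⁻².
With no redistribution each surface element balances locally: S(1−A) = σT⁴.
T = [1380 × 0.49 / 5.67×10⁻⁸]^(1/4) = (1.19×10¹⁰)^(1/4) = 330 K.

T_ss ≈ 330 K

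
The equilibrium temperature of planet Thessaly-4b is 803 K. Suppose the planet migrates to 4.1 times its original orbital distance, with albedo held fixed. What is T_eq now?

T_eq ∝ L^(1/4) · d^(−1/2).
T′ = 803 / 4.1^(1/2) = 397 K.

T_eq ≈ 397 K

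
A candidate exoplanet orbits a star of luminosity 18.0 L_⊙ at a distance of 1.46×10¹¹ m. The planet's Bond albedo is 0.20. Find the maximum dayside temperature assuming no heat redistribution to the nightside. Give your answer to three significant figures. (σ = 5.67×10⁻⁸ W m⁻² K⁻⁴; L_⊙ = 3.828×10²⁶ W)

T_ss ≈ 776 K

L = 18.0 × 3.828×10²⁶ = 6.89×10²⁷ W.
Flux: S = L/(4πd²) = 6.89×10²⁷/(4π×(1.46×10¹¹)²) = 2.57×10⁴ W m⁻².
With no redistribution each surface element balances locally: S(1−A) = σT⁴.
T = [2.57×10⁴ × 0.80 / 5.67×10⁻⁸]^(1/4) = (3.63×10¹¹)^(1/4) = 776 K.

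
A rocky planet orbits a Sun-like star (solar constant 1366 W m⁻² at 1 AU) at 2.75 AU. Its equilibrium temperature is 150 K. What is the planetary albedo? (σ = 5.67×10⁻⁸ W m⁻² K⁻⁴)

Flux at 2.75 AU: S = 1366/2.75² = 181 W m⁻².
From T_eq⁴ = S(1−A)/(4σ): 1−A = 4σT_eq⁴/S.
1−A = 4 × 5.67×10⁻⁸ × (150)⁴ / 181 = 0.636.

A ≈ 0.36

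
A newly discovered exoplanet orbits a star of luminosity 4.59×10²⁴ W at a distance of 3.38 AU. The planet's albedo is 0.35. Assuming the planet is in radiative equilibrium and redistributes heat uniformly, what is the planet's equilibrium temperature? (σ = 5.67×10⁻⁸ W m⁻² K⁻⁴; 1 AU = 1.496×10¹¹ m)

d = 3.38 AU = 5.06×10¹¹ m.
Flux: S = L/(4πd²) = 4.59×10²⁴/(4π×(5.06×10¹¹)²) = 1.43 W m⁻².
Energy balance: absorbed = emitted ⇒ πR²·S(1−A) = 4πR²·σT_eq⁴, so T_eq⁴ = S(1−A)/(4σ).
T_eq = [1.43 × 0.65 / (4 × 5.67×10⁻⁸)]^(1/4) = (4.09×10⁶)^(1/4) = 45.0 K.

T_eq ≈ 45.0 K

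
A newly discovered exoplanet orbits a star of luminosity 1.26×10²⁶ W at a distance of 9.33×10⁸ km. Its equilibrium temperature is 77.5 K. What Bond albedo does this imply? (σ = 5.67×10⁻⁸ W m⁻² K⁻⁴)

A ≈ 0.29

d = 9.33×10⁸ km = 9.33×10¹¹ m.
Flux: S = L/(4πd²) = 1.26×10²⁶/(4π×(9.33×10¹¹)²) = 11.5 W m⁻².
From T_eq⁴ = S(1−A)/(4σ): 1−A = 4σT_eq⁴/S.
1−A = 4 × 5.67×10⁻⁸ × (77.5)⁴ / 11.5 = 0.710.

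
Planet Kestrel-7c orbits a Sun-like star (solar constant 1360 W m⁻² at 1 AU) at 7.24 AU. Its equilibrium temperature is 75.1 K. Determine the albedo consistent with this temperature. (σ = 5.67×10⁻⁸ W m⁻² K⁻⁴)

A ≈ 0.72

Flux at 7.24 AU: S = 1360/7.24² = 25.9 W m⁻².
From T_eq⁴ = S(1−A)/(4σ): 1−A = 4σT_eq⁴/S.
1−A = 4 × 5.67×10⁻⁸ × (75.1)⁴ / 25.9 = 0.278.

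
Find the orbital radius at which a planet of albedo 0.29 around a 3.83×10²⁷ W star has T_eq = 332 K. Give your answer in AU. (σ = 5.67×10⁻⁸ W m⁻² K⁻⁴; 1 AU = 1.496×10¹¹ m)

From T_eq⁴ = L(1−A)/(16πσd²): d = √[L(1−A)/(16πσT_eq⁴)].
d = √[3.83×10²⁷ × 0.71 / (16π × 5.67×10⁻⁸ × (332)⁴)] = 2.80×10¹¹ m = 1.87 AU.

d ≈ 1.87 AU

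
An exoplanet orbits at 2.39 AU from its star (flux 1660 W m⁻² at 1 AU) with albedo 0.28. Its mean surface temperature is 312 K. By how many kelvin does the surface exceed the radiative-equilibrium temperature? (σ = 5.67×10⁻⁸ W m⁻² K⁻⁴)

S = 1660/2.39² = 290.6 W m⁻².
T_eq = [S(1−A)/(4σ)]^(1/4) = [290.6×0.72/(4×5.67×10⁻⁸)]^(1/4) = 174.3 K.
ΔT = T_surf − T_eq = 312 − 174.3.

ΔT ≈ 137.7 K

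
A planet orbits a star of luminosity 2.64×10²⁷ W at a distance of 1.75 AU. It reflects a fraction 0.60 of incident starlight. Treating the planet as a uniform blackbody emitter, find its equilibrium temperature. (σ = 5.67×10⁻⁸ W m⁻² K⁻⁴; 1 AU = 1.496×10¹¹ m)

d = 1.75 AU = 2.62×10¹¹ m.
Flux: S = L/(4πd²) = 2.64×10²⁷/(4π×(2.62×10¹¹)²) = 3070 W m⁻².
Energy balance: absorbed = emitted ⇒ πR²·S(1−A) = 4πR²·σT_eq⁴, so T_eq⁴ = S(1−A)/(4σ).
T_eq = [3070 × 0.40 / (4 × 5.67×10⁻⁸)]^(1/4) = (5.41×10⁹)^(1/4) = 271 K.

T_eq ≈ 271 K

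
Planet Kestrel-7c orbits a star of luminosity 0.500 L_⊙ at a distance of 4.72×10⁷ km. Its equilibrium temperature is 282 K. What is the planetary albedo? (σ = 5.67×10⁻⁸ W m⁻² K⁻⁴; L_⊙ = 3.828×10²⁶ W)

d = 4.72×10⁷ km = 4.72×10¹⁰ m.
L = 0.500 × 3.828×10²⁶ = 1.91×10²⁶ W.
Flux: S = L/(4πd²) = 1.91×10²⁶/(4π×(4.72×10¹⁰)²) = 6840 W m⁻².
From T_eq⁴ = S(1−A)/(4σ): 1−A = 4σT_eq⁴/S.
1−A = 4 × 5.67×10⁻⁸ × (282)⁴ / 6840 = 0.210.

A ≈ 0.79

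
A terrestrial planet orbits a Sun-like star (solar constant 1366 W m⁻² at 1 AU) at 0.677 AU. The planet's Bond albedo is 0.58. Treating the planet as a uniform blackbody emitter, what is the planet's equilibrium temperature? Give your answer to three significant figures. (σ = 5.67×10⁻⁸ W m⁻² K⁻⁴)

T_eq ≈ 273 K

Flux at 0.677 AU: S = 1366/0.677² = 2980 W m⁻².
Energy balance: absorbed = emitted ⇒ πR²·S(1−A) = 4πR²·σT_eq⁴, so T_eq⁴ = S(1−A)/(4σ).
T_eq = [2980 × 0.42 / (4 × 5.67×10⁻⁸)]^(1/4) = (5.52×10⁹)^(1/4) = 273 K.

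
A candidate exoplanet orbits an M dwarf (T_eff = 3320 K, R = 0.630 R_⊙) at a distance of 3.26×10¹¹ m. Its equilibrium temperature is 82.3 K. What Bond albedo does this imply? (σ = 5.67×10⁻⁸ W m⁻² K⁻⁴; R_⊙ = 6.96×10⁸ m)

A ≈ 0.17

R_⋆ = 0.630 × 6.96×10⁸ = 4.38×10⁸ m.
L = 4πR_⋆²σT_⋆⁴ = 4π(4.38×10⁸)² × 5.67×10⁻⁸ × (3320)⁴ = 1.66×10²⁵ W.
S = L/(4πd²) = 12.5 W m⁻².
From T_eq⁴ = S(1−A)/(4σ): 1−A = 4σT_eq⁴/S.
1−A = 4 × 5.67×10⁻⁸ × (82.3)⁴ / 12.5 = 0.835.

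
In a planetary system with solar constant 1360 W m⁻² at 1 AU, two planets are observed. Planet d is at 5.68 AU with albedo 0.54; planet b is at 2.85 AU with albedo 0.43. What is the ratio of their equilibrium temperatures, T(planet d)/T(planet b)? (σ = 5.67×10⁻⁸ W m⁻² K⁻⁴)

T_eq = [S₀(1−A)/(4σd²)]^(1/4), so T ∝ (1−A)^(1/4) / √d.
T₁ = [1360×0.46/(4×5.67×10⁻⁸×5.68²)]^(1/4) = 96.16 K.
T₂ = [1360×0.57/(4×5.67×10⁻⁸×2.85²)]^(1/4) = 143.23 K.

T₁/T₂ ≈ 0.671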